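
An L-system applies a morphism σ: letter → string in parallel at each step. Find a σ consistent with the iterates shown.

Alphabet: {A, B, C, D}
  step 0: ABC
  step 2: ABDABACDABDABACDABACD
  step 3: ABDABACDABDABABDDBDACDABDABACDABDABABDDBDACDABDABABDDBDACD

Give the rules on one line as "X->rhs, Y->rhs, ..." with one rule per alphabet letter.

A->ABD, B->AB, C->DBD, D->ACD

  step 2 ⇒ step 3: ABDABACDABDABACDABACD ⇒ ABD·AB·ACD·ABD·AB·ABD·DBD·ACD·ABD·AB·ACD·ABD·AB·ABD·DBD·ACD·ABD·AB·ABD·DBD·ACD
    A ↦ ABD
    B ↦ AB
    C ↦ DBD
    D ↦ ACD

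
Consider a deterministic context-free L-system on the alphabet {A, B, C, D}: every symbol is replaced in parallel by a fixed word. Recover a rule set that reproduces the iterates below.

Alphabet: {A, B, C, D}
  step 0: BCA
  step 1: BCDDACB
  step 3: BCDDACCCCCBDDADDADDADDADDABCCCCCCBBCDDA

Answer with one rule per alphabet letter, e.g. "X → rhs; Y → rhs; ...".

  step 0 ⇒ step 1: BCA ⇒ BC·DDA·CB
    A ↦ CB
    B ↦ BC
    C ↦ DDA
    D ↦ CC  (constrained at step 1)

A->CB, B->BC, C->DDA, D->CC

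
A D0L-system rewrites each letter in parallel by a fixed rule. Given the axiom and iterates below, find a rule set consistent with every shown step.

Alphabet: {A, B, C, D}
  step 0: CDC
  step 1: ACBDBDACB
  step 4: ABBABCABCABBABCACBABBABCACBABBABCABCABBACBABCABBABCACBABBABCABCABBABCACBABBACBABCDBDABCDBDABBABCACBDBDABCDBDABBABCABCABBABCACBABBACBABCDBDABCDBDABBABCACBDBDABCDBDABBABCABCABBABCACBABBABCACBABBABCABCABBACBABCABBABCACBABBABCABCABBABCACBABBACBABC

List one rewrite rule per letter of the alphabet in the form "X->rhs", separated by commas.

A->ABB, B->ABC, C->ACB, D->DBD

  step 0 ⇒ step 1: CDC ⇒ ACB·DBD·ACB
    C ↦ ACB
    D ↦ DBD
    A ↦ ABB  (constrained at step 1)
    B ↦ ABC  (constrained at step 1)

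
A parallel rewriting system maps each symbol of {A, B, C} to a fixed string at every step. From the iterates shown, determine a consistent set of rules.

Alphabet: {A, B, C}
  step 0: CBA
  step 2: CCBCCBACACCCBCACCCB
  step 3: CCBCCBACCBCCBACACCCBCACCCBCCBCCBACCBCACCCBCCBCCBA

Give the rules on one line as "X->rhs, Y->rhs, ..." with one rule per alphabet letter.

A->CAC, B->A, C->CCB

  step 2 ⇒ step 3: CCBCCBACACCCBCACCCB ⇒ CCB·CCB·A·CCB·CCB·A·CAC·CCB·CAC·CCB·CCB·CCB·A·CCB·CAC·CCB·CCB·CCB·A
    A ↦ CAC
    B ↦ A
    C ↦ CCB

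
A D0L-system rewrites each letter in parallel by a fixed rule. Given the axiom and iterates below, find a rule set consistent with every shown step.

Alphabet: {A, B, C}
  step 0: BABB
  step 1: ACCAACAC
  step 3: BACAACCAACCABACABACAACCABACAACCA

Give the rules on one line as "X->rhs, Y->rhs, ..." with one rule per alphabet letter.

A->CA, B->AC, C->BA

  step 0 ⇒ step 1: BABB ⇒ AC·CA·AC·AC
    A ↦ CA
    B ↦ AC
    C ↦ BA  (constrained at step 1)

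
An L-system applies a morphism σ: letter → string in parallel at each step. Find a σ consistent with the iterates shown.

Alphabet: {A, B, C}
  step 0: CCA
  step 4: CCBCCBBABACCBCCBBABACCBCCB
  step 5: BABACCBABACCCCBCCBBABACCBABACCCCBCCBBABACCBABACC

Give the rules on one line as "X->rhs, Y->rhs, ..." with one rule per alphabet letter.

  step 4 ⇒ step 5: CCBCCBBABACCBCCBBABACCBCCB ⇒ BA·BA·CC·BA·BA·CC·CC·B·CC·B·BA·BA·CC·BA·BA·CC·CC·B·CC·B·BA·BA·CC·BA·BA·CC
    A ↦ B
    B ↦ CC
    C ↦ BA

A->B, B->CC, C->BA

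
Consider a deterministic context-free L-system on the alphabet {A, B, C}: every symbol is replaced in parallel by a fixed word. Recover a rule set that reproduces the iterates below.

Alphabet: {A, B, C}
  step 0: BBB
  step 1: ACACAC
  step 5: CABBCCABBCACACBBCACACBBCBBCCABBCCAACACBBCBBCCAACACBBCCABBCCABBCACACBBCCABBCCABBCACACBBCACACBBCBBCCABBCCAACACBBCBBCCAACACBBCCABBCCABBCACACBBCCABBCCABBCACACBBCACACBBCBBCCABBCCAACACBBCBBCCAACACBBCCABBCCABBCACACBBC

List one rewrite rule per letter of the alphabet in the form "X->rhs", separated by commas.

A->CA, B->AC, C->BBC

  step 0 ⇒ step 1: BBB ⇒ AC·AC·AC
    B ↦ AC
    A ↦ CA  (constrained at step 1)
    C ↦ BBC  (constrained at step 1)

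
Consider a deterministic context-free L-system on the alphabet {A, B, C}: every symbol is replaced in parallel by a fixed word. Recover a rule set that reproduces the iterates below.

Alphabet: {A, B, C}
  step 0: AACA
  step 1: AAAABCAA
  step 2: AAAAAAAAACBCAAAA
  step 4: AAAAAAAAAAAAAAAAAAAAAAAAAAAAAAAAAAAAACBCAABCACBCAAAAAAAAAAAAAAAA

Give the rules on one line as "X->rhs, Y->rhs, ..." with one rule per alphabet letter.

  step 1 ⇒ step 2: AAAABCAA ⇒ AA·AA·AA·AA·AC·BC·AA·AA
    A ↦ AA
    B ↦ AC
    C ↦ BC

A->AA, B->AC, C->BC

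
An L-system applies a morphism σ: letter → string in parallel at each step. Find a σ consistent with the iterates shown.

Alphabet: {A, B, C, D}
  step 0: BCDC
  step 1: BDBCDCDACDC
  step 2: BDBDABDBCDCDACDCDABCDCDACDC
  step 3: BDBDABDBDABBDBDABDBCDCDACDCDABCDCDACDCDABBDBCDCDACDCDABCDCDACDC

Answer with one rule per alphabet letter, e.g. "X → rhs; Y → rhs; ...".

  step 2 ⇒ step 3: BDBDABDBCDCDACDCDABCDCDACDC ⇒ BDB·DA·BDB·DA·B·BDB·DA·BDB·CDC·DA·CDC·DA·B·CDC·DA·CDC·DA·B·BDB·CDC·DA·CDC·DA·B·CDC·DA·CDC
    A ↦ B
    B ↦ BDB
    C ↦ CDC
    D ↦ DA

A->B, B->BDB, C->CDC, D->DA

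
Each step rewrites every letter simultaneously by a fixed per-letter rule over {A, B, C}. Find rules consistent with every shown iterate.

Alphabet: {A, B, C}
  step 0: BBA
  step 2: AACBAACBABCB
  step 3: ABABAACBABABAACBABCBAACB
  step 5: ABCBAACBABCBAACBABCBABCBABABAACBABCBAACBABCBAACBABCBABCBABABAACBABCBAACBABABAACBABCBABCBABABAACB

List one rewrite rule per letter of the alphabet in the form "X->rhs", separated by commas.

A->AB, B->CB, C->AA

  step 2 ⇒ step 3: AACBAACBABCB ⇒ AB·AB·AA·CB·AB·AB·AA·CB·AB·CB·AA·CB
    A ↦ AB
    B ↦ CB
    C ↦ AA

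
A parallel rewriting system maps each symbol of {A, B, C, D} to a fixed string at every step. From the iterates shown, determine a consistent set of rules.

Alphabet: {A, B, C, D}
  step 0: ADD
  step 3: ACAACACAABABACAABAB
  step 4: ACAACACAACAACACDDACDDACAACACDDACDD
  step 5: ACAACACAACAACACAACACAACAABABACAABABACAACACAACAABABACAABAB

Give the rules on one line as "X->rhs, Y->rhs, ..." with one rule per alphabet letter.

  step 4 ⇒ step 5: ACAACACAACAACACDDACDDACAACACDDACDD ⇒ AC·A·AC·AC·A·AC·A·AC·AC·A·AC·AC·A·AC·A·AB·AB·AC·A·AB·AB·AC·A·AC·AC·A·AC·A·AB·AB·AC·A·AB·AB
    A ↦ AC
    C ↦ A
    D ↦ AB
  step 3 ⇒ step 4: ACAACACAABABACAABAB ⇒ AC·A·AC·AC·A·AC·A·AC·AC·DD·AC·DD·AC·A·AC·AC·DD·AC·DD
    B ↦ DD

A->AC, B->DD, C->A, D->AB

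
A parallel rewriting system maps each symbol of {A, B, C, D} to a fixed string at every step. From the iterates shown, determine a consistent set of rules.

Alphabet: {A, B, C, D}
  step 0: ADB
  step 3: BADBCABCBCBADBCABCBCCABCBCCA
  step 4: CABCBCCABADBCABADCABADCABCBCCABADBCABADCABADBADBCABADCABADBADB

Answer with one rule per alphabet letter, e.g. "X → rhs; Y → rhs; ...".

A->B, B->CA, C->BAD, D->CBC

  step 3 ⇒ step 4: BADBCABCBCBADBCABCBCCABCBCCA ⇒ CA·B·CBC·CA·BAD·B·CA·BAD·CA·BAD·CA·B·CBC·CA·BAD·B·CA·BAD·CA·BAD·BAD·B·CA·BAD·CA·BAD·BAD·B
    A ↦ B
    B ↦ CA
    C ↦ BAD
    D ↦ CBC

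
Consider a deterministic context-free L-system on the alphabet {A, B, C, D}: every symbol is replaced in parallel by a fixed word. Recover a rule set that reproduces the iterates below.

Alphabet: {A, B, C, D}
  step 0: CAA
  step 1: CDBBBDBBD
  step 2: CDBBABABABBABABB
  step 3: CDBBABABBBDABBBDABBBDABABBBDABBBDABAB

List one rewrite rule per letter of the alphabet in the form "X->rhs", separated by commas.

A->BBD, B->AB, C->CDB, D->B

  step 2 ⇒ step 3: CDBBABABABBABABB ⇒ CDB·B·AB·AB·BBD·AB·BBD·AB·BBD·AB·AB·BBD·AB·BBD·AB·AB
    A ↦ BBD
    B ↦ AB
    C ↦ CDB
    D ↦ B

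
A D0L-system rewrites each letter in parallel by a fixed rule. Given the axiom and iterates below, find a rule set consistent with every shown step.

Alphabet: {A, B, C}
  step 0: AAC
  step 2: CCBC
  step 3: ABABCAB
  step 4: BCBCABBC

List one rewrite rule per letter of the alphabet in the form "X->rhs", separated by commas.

A->B, B->C, C->AB

  step 3 ⇒ step 4: ABABCAB ⇒ B·C·B·C·AB·B·C
    A ↦ B
    B ↦ C
    C ↦ AB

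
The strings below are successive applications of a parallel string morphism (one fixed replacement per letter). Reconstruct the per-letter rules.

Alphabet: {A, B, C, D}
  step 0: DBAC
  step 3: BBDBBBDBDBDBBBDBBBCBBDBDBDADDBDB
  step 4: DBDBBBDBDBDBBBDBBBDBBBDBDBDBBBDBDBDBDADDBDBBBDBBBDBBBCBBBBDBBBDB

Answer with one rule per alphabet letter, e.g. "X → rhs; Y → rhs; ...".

  step 3 ⇒ step 4: BBDBBBDBDBDBBBDBBBCBBDBDBDADDBDB ⇒ DB·DB·BB·DB·DB·DB·BB·DB·BB·DB·BB·DB·DB·DB·BB·DB·DB·DB·DAD·DB·DB·BB·DB·BB·DB·BB·C·BB·BB·DB·BB·DB
    A ↦ C
    B ↦ DB
    C ↦ DAD
    D ↦ BB

A->C, B->DB, C->DAD, D->BB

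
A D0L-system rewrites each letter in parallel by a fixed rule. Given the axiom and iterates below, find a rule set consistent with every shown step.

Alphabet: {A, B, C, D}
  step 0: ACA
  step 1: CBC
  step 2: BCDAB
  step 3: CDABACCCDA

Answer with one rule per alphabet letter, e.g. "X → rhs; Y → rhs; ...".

  step 2 ⇒ step 3: BCDAB ⇒ CDA·B·AC·C·CDA
    A ↦ C
    B ↦ CDA
    C ↦ B
    D ↦ AC

A->C, B->CDA, C->B, D->AC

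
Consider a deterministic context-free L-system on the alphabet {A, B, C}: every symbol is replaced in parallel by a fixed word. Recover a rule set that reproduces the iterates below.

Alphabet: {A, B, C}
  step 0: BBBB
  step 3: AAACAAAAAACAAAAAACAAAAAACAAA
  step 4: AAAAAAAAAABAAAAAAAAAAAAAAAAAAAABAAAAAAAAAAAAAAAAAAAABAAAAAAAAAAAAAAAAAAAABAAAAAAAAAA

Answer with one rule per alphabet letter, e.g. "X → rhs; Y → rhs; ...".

  step 3 ⇒ step 4: AAACAAAAAACAAAAAACAAAAAACAAA ⇒ AAA·AAA·AAA·ABA·AAA·AAA·AAA·AAA·AAA·AAA·ABA·AAA·AAA·AAA·AAA·AAA·AAA·ABA·AAA·AAA·AAA·AAA·AAA·AAA·ABA·AAA·AAA·AAA
    A ↦ AAA
    C ↦ ABA
    B ↦ C  (constrained at step 0)

A->AAA, B->C, C->ABA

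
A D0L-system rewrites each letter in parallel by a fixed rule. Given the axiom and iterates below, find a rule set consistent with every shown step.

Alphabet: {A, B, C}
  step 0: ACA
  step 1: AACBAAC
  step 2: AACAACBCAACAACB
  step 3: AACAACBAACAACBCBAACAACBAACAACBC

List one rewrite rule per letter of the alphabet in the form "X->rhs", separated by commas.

A->AAC, B->C, C->B

  step 2 ⇒ step 3: AACAACBCAACAACB ⇒ AAC·AAC·B·AAC·AAC·B·C·B·AAC·AAC·B·AAC·AAC·B·C
    A ↦ AAC
    B ↦ C
    C ↦ B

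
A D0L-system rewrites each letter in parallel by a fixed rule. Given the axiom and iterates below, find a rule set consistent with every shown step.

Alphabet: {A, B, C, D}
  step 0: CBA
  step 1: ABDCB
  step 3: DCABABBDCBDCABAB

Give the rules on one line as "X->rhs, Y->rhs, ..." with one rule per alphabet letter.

A->B, B->DC, C->AB, D->AB

  step 0 ⇒ step 1: CBA ⇒ AB·DC·B
    A ↦ B
    B ↦ DC
    C ↦ AB
    D ↦ AB  (constrained at step 1)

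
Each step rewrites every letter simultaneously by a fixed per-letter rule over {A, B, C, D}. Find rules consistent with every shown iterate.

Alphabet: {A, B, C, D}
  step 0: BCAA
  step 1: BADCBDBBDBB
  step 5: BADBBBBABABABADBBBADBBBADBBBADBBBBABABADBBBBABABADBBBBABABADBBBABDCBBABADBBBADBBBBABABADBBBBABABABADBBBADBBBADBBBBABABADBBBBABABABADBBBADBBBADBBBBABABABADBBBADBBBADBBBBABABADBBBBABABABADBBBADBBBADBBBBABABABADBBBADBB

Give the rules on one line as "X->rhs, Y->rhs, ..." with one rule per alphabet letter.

  step 0 ⇒ step 1: BCAA ⇒ BA·DCB·DBB·DBB
    A ↦ DBB
    B ↦ BA
    C ↦ DCB
    D ↦ B  (constrained at step 1)

A->DBB, B->BA, C->DCB, D->B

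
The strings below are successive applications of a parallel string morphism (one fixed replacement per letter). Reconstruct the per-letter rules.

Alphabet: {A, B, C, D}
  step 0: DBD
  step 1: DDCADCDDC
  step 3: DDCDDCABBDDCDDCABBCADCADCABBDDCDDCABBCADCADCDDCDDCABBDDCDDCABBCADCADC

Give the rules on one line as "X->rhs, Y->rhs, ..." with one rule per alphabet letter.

  step 0 ⇒ step 1: DBD ⇒ DDC·ADC·DDC
    B ↦ ADC
    D ↦ DDC
    A ↦ C  (constrained at step 1)
    C ↦ ABB  (constrained at step 1)

A->C, B->ADC, C->ABB, D->DDC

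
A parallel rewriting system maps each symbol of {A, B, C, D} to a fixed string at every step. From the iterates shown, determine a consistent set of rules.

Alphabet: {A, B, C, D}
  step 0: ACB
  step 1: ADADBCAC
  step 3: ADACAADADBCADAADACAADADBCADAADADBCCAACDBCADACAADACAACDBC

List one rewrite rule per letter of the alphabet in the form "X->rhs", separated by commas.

A->ADA, B->AC, C->DBC, D->CA

  step 0 ⇒ step 1: ACB ⇒ ADA·DBC·AC
    A ↦ ADA
    B ↦ AC
    C ↦ DBC
    D ↦ CA  (constrained at step 1)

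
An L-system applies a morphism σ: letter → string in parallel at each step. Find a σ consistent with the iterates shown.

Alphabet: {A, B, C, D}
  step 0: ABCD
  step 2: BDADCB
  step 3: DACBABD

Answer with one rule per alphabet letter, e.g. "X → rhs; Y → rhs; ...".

  step 2 ⇒ step 3: BDADCB ⇒ D·A·CB·A·B·D
    A ↦ CB
    B ↦ D
    C ↦ B
    D ↦ A

A->CB, B->D, C->B, D->A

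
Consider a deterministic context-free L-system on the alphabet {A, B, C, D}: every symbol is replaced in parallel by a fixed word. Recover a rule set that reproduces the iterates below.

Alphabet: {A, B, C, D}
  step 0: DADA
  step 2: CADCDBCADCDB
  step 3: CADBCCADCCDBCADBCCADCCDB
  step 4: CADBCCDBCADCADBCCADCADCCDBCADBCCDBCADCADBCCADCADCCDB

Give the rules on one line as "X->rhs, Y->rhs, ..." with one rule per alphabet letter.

A->B, B->CDB, C->CAD, D->C

  step 3 ⇒ step 4: CADBCCADCCDBCADBCCADCCDB ⇒ CAD·B·C·CDB·CAD·CAD·B·C·CAD·CAD·C·CDB·CAD·B·C·CDB·CAD·CAD·B·C·CAD·CAD·C·CDB
    A ↦ B
    B ↦ CDB
    C ↦ CAD
    D ↦ C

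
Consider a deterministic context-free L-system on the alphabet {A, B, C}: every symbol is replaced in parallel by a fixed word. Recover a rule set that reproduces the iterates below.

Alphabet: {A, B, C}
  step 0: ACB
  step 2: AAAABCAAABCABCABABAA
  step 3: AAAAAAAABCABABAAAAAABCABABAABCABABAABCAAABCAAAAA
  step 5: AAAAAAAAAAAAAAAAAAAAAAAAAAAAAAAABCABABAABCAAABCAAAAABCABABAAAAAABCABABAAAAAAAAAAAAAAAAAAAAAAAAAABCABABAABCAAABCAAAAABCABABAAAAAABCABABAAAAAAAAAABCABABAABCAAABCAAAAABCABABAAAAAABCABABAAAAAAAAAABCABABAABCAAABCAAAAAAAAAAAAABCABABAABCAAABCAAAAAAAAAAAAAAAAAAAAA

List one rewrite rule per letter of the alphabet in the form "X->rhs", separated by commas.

A->AA, B->BCA, C->BAB

  step 2 ⇒ step 3: AAAABCAAABCABCABABAA ⇒ AA·AA·AA·AA·BCA·BAB·AA·AA·AA·BCA·BAB·AA·BCA·BAB·AA·BCA·AA·BCA·AA·AA
    A ↦ AA
    B ↦ BCA
    C ↦ BAB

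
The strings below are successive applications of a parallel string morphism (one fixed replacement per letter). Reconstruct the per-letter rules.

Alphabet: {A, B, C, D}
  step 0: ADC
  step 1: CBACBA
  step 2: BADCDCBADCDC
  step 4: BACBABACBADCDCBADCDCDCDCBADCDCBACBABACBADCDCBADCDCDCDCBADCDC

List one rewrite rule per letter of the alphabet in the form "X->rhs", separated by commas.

  step 1 ⇒ step 2: CBACBA ⇒ BA·DCD·C·BA·DCD·C
    A ↦ C
    B ↦ DCD
    C ↦ BA
  step 0 ⇒ step 1: ADC ⇒ C·BAC·BA
    D ↦ BAC

A->C, B->DCD, C->BA, D->BAC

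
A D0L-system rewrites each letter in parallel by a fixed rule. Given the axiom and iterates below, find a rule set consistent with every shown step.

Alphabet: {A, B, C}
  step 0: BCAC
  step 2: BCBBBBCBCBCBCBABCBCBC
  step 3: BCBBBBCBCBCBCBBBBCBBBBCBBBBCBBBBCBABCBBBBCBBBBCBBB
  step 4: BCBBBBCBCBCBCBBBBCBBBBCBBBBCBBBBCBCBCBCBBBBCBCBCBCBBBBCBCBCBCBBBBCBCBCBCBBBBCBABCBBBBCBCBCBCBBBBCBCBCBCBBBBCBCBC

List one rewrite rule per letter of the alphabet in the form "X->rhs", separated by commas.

  step 3 ⇒ step 4: BCBBBBCBCBCBCBBBBCBBBBCBBBBCBBBBCBABCBBBBCBBBBCBBB ⇒ BC·BBB·BC·BC·BC·BC·BBB·BC·BBB·BC·BBB·BC·BBB·BC·BC·BC·BC·BBB·BC·BC·BC·BC·BBB·BC·BC·BC·BC·BBB·BC·BC·BC·BC·BBB·BC·BA·BC·BBB·BC·BC·BC·BC·BBB·BC·BC·BC·BC·BBB·BC·BC·BC
    A ↦ BA
    B ↦ BC
    C ↦ BBB

A->BA, B->BC, C->BBB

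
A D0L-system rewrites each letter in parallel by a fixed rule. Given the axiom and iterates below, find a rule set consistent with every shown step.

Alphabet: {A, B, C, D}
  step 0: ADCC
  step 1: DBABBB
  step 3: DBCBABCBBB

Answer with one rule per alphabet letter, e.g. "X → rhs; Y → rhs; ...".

  step 0 ⇒ step 1: ADCC ⇒ DB·AB·B·B
    A ↦ DB
    C ↦ B
    D ↦ AB
    B ↦ C  (constrained at step 1)

A->DB, B->C, C->B, D->AB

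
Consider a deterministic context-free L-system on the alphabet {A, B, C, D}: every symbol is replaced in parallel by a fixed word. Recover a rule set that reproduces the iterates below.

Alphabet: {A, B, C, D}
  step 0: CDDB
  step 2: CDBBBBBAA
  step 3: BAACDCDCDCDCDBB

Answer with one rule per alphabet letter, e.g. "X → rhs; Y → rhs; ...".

  step 2 ⇒ step 3: CDBBBBBAA ⇒ B·AA·CD·CD·CD·CD·CD·B·B
    A ↦ B
    B ↦ CD
    C ↦ B
    D ↦ AA

A->B, B->CD, C->B, D->AA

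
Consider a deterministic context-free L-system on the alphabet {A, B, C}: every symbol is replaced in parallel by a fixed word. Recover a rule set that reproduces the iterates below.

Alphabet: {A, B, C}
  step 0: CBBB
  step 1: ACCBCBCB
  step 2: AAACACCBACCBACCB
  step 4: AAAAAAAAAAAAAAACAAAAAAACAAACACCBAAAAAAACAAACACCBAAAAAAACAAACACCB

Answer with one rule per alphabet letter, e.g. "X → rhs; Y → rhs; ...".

  step 1 ⇒ step 2: ACCBCBCB ⇒ AA·AC·AC·CB·AC·CB·AC·CB
    A ↦ AA
    B ↦ CB
    C ↦ AC

A->AA, B->CB, C->AC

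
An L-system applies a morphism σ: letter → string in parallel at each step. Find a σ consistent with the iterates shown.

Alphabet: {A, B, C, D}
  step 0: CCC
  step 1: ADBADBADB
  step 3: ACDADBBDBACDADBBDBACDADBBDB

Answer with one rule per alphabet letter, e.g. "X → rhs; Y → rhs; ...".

  step 0 ⇒ step 1: CCC ⇒ ADB·ADB·ADB
    C ↦ ADB
    A ↦ ACD  (constrained at step 1)
    B ↦ D  (constrained at step 1)
    D ↦ B  (constrained at step 1)

A->ACD, B->D, C->ADB, D->B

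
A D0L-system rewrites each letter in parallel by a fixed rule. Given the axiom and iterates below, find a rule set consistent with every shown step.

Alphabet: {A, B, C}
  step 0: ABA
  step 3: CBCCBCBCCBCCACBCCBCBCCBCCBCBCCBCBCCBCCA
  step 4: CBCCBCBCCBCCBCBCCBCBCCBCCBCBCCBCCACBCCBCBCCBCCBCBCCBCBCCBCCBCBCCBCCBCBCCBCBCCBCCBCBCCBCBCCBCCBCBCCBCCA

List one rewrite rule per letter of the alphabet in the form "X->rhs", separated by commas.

  step 3 ⇒ step 4: CBCCBCBCCBCCACBCCBCBCCBCCBCBCCBCBCCBCCA ⇒ CBC·CB·CBC·CBC·CB·CBC·CB·CBC·CBC·CB·CBC·CBC·CA·CBC·CB·CBC·CBC·CB·CBC·CB·CBC·CBC·CB·CBC·CBC·CB·CBC·CB·CBC·CBC·CB·CBC·CB·CBC·CBC·CB·CBC·CBC·CA
    A ↦ CA
    B ↦ CB
    C ↦ CBC

A->CA, B->CB, C->CBC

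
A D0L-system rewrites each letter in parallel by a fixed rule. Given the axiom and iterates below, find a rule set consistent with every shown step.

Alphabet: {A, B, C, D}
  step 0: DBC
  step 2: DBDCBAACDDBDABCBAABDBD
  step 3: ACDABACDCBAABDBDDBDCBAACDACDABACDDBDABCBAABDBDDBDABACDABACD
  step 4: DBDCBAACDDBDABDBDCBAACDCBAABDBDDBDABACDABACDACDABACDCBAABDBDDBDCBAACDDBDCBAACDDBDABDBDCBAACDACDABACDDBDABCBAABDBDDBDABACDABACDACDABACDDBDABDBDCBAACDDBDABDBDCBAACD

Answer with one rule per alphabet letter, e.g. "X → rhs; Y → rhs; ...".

A->DBD, B->AB, C->CBA, D->ACD

  step 3 ⇒ step 4: ACDABACDCBAABDBDDBDCBAACDACDABACDDBDABCBAABDBDDBDABACDABACD ⇒ DBD·CBA·ACD·DBD·AB·DBD·CBA·ACD·CBA·AB·DBD·DBD·AB·ACD·AB·ACD·ACD·AB·ACD·CBA·AB·DBD·DBD·CBA·ACD·DBD·CBA·ACD·DBD·AB·DBD·CBA·ACD·ACD·AB·ACD·DBD·AB·CBA·AB·DBD·DBD·AB·ACD·AB·ACD·ACD·AB·ACD·DBD·AB·DBD·CBA·ACD·DBD·AB·DBD·CBA·ACD
    A ↦ DBD
    B ↦ AB
    C ↦ CBA
    D ↦ ACD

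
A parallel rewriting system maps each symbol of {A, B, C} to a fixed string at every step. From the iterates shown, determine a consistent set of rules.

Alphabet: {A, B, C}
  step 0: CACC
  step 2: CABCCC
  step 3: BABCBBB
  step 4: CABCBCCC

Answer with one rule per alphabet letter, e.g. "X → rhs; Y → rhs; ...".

A->AB, B->C, C->B

  step 3 ⇒ step 4: BABCBBB ⇒ C·AB·C·B·C·C·C
    A ↦ AB
    B ↦ C
    C ↦ B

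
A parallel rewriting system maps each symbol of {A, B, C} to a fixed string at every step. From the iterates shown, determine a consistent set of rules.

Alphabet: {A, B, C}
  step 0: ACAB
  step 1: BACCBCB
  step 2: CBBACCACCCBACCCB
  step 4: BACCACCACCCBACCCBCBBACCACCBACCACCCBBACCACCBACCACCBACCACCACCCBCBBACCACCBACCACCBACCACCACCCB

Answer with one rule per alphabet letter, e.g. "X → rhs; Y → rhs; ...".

A->B, B->CB, C->ACC

  step 1 ⇒ step 2: BACCBCB ⇒ CB·B·ACC·ACC·CB·ACC·CB
    A ↦ B
    B ↦ CB
    C ↦ ACC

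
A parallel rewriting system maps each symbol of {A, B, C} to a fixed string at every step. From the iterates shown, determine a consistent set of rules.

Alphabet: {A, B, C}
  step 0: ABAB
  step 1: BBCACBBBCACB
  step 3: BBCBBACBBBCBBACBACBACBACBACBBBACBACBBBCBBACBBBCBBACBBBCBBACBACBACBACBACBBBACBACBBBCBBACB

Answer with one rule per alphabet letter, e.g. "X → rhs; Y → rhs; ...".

  step 0 ⇒ step 1: ABAB ⇒ BBC·ACB·BBC·ACB
    A ↦ BBC
    B ↦ ACB
    C ↦ BB  (constrained at step 1)

A->BBC, B->ACB, C->BB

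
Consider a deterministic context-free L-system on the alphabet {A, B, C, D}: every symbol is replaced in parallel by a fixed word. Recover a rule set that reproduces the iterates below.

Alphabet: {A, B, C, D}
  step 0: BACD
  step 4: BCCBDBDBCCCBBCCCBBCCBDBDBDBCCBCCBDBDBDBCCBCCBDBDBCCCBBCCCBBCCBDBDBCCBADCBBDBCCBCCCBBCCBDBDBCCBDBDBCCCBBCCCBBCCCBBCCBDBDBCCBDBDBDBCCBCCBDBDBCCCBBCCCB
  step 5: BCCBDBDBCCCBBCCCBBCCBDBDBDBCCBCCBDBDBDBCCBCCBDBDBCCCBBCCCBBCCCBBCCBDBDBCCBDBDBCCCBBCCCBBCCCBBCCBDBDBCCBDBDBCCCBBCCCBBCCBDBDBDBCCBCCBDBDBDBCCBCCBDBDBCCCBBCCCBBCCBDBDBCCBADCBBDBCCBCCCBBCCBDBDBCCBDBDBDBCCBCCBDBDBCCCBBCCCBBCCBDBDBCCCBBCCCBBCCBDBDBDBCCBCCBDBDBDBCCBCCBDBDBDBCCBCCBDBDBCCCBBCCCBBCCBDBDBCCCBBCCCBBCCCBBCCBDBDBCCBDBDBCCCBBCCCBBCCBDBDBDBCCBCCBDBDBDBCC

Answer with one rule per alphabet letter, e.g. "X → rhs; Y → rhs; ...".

A->BAD, B->BCC, C->BD, D->CB

  step 4 ⇒ step 5: BCCBDBDBCCCBBCCCBBCCBDBDBDBCCBCCBDBDBDBCCBCCBDBDBCCCBBCCCBBCCBDBDBCCBADCBBDBCCBCCCBBCCBDBDBCCBDBDBCCCBBCCCBBCCCBBCCBDBDBCCBDBDBDBCCBCCBDBDBCCCBBCCCB ⇒ BCC·BD·BD·BCC·CB·BCC·CB·BCC·BD·BD·BD·BCC·BCC·BD·BD·BD·BCC·BCC·BD·BD·BCC·CB·BCC·CB·BCC·CB·BCC·BD·BD·BCC·BD·BD·BCC·CB·BCC·CB·BCC·CB·BCC·BD·BD·BCC·BD·BD·BCC·CB·BCC·CB·BCC·BD·BD·BD·BCC·BCC·BD·BD·BD·BCC·BCC·BD·BD·BCC·CB·BCC·CB·BCC·BD·BD·BCC·BAD·CB·BD·BCC·BCC·CB·BCC·BD·BD·BCC·BD·BD·BD·BCC·BCC·BD·BD·BCC·CB·BCC·CB·BCC·BD·BD·BCC·CB·BCC·CB·BCC·BD·BD·BD·BCC·BCC·BD·BD·BD·BCC·BCC·BD·BD·BD·BCC·BCC·BD·BD·BCC·CB·BCC·CB·BCC·BD·BD·BCC·CB·BCC·CB·BCC·CB·BCC·BD·BD·BCC·BD·BD·BCC·CB·BCC·CB·BCC·BD·BD·BD·BCC·BCC·BD·BD·BD·BCC
    A ↦ BAD
    B ↦ BCC
    C ↦ BD
    D ↦ CB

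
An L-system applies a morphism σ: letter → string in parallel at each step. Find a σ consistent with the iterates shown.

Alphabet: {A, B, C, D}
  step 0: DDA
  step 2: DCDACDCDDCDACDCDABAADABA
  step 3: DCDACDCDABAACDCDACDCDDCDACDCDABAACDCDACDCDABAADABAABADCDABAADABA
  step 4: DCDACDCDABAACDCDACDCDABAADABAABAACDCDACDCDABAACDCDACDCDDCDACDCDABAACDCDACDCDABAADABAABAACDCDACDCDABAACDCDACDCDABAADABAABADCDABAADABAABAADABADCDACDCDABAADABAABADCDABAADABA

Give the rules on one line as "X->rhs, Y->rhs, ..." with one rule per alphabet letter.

A->ABA, B->AD, C->AC, D->DCD

  step 3 ⇒ step 4: DCDACDCDABAACDCDACDCDDCDACDCDABAACDCDACDCDABAADABAABADCDABAADABA ⇒ DCD·AC·DCD·ABA·AC·DCD·AC·DCD·ABA·AD·ABA·ABA·AC·DCD·AC·DCD·ABA·AC·DCD·AC·DCD·DCD·AC·DCD·ABA·AC·DCD·AC·DCD·ABA·AD·ABA·ABA·AC·DCD·AC·DCD·ABA·AC·DCD·AC·DCD·ABA·AD·ABA·ABA·DCD·ABA·AD·ABA·ABA·AD·ABA·DCD·AC·DCD·ABA·AD·ABA·ABA·DCD·ABA·AD·ABA
    A ↦ ABA
    B ↦ AD
    C ↦ AC
    D ↦ DCD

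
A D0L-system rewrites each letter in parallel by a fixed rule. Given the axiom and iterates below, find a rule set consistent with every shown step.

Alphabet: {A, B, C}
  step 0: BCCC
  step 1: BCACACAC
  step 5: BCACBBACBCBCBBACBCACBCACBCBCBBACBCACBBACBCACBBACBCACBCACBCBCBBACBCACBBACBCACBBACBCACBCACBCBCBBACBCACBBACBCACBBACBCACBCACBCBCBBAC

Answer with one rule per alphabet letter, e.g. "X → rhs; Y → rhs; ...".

  step 0 ⇒ step 1: BCCC ⇒ BC·AC·AC·AC
    B ↦ BC
    C ↦ AC
    A ↦ BB  (constrained at step 1)

A->BB, B->BC, C->AC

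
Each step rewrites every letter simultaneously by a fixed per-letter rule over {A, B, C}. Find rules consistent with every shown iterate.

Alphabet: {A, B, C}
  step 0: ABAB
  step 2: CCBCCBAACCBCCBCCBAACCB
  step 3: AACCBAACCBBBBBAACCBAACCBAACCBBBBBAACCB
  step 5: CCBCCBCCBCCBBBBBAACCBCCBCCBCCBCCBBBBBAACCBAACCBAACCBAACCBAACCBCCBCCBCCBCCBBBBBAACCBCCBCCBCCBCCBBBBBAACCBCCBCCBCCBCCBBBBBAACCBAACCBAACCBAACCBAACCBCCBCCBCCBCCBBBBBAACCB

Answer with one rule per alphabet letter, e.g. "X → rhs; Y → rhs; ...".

A->BB, B->CCB, C->A

  step 2 ⇒ step 3: CCBCCBAACCBCCBCCBAACCB ⇒ A·A·CCB·A·A·CCB·BB·BB·A·A·CCB·A·A·CCB·A·A·CCB·BB·BB·A·A·CCB
    A ↦ BB
    B ↦ CCB
    C ↦ A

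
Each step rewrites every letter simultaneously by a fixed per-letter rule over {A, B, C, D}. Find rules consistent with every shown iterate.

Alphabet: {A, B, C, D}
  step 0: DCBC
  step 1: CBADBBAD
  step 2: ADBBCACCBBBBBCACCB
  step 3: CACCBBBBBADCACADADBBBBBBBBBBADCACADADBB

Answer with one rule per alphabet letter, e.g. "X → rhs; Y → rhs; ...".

  step 2 ⇒ step 3: ADBBCACCBBBBBCACCB ⇒ CAC·CB·BB·BB·AD·CAC·AD·AD·BB·BB·BB·BB·BB·AD·CAC·AD·AD·BB
    A ↦ CAC
    B ↦ BB
    C ↦ AD
    D ↦ CB

A->CAC, B->BB, C->AD, D->CB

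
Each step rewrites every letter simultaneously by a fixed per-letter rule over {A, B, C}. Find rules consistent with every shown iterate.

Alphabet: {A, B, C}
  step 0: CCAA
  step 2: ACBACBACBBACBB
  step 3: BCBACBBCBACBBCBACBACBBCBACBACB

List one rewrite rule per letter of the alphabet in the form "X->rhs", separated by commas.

  step 2 ⇒ step 3: ACBACBACBBACBB ⇒ BC·B·ACB·BC·B·ACB·BC·B·ACB·ACB·BC·B·ACB·ACB
    A ↦ BC
    B ↦ ACB
    C ↦ B

A->BC, B->ACB, C->B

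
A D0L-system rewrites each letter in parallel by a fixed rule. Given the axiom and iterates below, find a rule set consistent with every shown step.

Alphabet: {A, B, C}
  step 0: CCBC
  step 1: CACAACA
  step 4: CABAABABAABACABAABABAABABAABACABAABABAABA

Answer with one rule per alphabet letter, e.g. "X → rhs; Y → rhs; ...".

A->BA, B->A, C->CA

  step 0 ⇒ step 1: CCBC ⇒ CA·CA·A·CA
    B ↦ A
    C ↦ CA
    A ↦ BA  (constrained at step 1)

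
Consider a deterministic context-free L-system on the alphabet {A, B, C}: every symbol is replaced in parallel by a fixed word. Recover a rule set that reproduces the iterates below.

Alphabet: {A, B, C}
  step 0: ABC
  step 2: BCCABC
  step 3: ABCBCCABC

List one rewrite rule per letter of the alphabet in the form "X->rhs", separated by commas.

  step 2 ⇒ step 3: BCCABC ⇒ A·BC·BC·C·A·BC
    A ↦ C
    B ↦ A
    C ↦ BC

A->C, B->A, C->BC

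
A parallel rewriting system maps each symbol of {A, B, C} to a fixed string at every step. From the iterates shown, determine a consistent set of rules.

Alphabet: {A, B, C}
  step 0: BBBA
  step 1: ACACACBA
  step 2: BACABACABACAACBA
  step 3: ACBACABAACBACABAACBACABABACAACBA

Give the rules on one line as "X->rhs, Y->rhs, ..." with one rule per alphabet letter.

  step 2 ⇒ step 3: BACABACABACAACBA ⇒ AC·BA·CA·BA·AC·BA·CA·BA·AC·BA·CA·BA·BA·CA·AC·BA
    A ↦ BA
    B ↦ AC
    C ↦ CA

A->BA, B->AC, C->CA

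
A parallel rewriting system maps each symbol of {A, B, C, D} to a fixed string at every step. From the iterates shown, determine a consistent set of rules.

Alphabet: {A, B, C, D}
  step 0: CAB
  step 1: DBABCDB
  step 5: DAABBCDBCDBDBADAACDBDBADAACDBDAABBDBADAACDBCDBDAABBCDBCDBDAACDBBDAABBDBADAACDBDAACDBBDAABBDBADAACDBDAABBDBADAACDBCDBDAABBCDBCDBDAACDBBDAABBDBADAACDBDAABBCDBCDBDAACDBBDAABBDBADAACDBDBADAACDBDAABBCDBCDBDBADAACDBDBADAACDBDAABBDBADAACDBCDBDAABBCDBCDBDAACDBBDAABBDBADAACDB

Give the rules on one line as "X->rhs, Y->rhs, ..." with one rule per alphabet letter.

  step 0 ⇒ step 1: CAB ⇒ DBA·B·CDB
    A ↦ B
    B ↦ CDB
    C ↦ DBA
    D ↦ DAA  (constrained at step 1)

A->B, B->CDB, C->DBA, D->DAA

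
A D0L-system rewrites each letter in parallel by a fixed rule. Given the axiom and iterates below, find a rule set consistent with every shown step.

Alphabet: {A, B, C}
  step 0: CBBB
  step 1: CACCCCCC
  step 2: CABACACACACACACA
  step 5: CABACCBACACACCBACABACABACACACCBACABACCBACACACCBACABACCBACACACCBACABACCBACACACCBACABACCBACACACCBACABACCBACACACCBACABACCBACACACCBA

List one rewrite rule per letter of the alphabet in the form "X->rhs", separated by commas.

A->BA, B->CC, C->CA

  step 1 ⇒ step 2: CACCCCCC ⇒ CA·BA·CA·CA·CA·CA·CA·CA
    A ↦ BA
    C ↦ CA
  step 0 ⇒ step 1: CBBB ⇒ CA·CC·CC·CC
    B ↦ CC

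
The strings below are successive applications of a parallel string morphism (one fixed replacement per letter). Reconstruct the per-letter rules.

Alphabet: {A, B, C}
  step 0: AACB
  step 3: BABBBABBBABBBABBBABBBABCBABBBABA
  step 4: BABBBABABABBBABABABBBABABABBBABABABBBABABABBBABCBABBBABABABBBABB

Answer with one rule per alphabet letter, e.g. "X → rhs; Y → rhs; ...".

  step 3 ⇒ step 4: BABBBABBBABBBABBBABBBABCBABBBABA ⇒ BA·BB·BA·BA·BA·BB·BA·BA·BA·BB·BA·BA·BA·BB·BA·BA·BA·BB·BA·BA·BA·BB·BA·BC·BA·BB·BA·BA·BA·BB·BA·BB
    A ↦ BB
    B ↦ BA
    C ↦ BC

A->BB, B->BA, C->BC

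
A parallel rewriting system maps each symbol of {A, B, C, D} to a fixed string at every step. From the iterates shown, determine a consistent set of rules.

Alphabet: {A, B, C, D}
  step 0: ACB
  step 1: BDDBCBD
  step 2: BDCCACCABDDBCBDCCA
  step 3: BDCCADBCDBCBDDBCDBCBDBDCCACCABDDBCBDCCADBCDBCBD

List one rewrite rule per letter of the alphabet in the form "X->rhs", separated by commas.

  step 2 ⇒ step 3: BDCCACCABDDBCBDCCA ⇒ BD·CCA·DBC·DBC·BD·DBC·DBC·BD·BD·CCA·CCA·BD·DBC·BD·CCA·DBC·DBC·BD
    A ↦ BD
    B ↦ BD
    C ↦ DBC
    D ↦ CCA

A->BD, B->BD, C->DBC, D->CCA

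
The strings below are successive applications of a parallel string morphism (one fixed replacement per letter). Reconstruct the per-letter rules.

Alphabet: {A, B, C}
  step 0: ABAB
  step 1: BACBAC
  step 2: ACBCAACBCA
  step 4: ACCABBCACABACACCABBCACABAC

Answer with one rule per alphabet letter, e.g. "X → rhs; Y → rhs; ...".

A->B, B->AC, C->CA

  step 1 ⇒ step 2: BACBAC ⇒ AC·B·CA·AC·B·CA
    A ↦ B
    B ↦ AC
    C ↦ CA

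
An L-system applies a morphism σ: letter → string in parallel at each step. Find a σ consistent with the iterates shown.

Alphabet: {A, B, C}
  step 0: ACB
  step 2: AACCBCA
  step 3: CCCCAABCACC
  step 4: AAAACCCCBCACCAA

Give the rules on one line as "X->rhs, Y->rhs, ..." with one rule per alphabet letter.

A->CC, B->BC, C->A

  step 3 ⇒ step 4: CCCCAABCACC ⇒ A·A·A·A·CC·CC·BC·A·CC·A·A
    A ↦ CC
    B ↦ BC
    C ↦ A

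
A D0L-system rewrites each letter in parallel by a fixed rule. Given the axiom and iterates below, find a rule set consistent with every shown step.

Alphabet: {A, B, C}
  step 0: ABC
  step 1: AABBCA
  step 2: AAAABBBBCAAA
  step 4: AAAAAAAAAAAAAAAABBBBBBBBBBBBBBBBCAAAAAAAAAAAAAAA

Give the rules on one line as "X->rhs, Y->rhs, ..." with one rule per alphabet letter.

A->AA, B->BB, C->CA

  step 1 ⇒ step 2: AABBCA ⇒ AA·AA·BB·BB·CA·AA
    A ↦ AA
    B ↦ BB
    C ↦ CA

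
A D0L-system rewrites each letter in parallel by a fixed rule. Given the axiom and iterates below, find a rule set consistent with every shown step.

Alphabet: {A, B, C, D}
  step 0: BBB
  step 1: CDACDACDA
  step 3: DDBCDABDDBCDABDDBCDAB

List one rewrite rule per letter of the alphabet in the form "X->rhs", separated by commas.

  step 0 ⇒ step 1: BBB ⇒ CDA·CDA·CDA
    B ↦ CDA
    A ↦ D  (constrained at step 1)
    C ↦ AAD  (constrained at step 1)
    D ↦ B  (constrained at step 1)

A->D, B->CDA, C->AAD, D->B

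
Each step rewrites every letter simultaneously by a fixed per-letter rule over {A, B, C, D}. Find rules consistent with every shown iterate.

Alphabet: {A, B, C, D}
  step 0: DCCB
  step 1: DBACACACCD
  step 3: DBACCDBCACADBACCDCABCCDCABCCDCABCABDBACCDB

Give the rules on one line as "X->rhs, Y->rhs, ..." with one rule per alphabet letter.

A->B, B->CCD, C->CA, D->DBA

  step 0 ⇒ step 1: DCCB ⇒ DBA·CA·CA·CCD
    B ↦ CCD
    C ↦ CA
    D ↦ DBA
    A ↦ B  (constrained at step 1)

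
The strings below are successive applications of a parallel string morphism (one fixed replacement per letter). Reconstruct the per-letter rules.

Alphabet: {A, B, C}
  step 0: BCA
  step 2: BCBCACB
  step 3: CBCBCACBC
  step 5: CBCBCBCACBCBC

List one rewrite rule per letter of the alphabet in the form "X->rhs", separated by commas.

  step 2 ⇒ step 3: BCBCACB ⇒ C·B·C·B·CAC·B·C
    A ↦ CAC
    B ↦ C
    C ↦ B

A->CAC, B->C, C->B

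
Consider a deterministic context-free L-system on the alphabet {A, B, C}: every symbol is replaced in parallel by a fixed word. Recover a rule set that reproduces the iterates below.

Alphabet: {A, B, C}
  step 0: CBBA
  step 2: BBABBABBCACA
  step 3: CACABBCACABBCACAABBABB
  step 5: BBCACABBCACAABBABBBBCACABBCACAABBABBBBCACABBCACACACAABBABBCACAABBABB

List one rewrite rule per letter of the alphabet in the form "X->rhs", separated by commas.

  step 2 ⇒ step 3: BBABBABBCACA ⇒ CA·CA·BB·CA·CA·BB·CA·CA·A·BB·A·BB
    A ↦ BB
    B ↦ CA
    C ↦ A

A->BB, B->CA, C->A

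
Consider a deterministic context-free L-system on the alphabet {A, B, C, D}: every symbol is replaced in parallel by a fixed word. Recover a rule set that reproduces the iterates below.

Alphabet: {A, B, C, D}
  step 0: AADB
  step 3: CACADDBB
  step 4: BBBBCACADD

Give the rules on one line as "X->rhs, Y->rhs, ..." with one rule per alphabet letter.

A->B, B->D, C->B, D->CA

  step 3 ⇒ step 4: CACADDBB ⇒ B·B·B·B·CA·CA·D·D
    A ↦ B
    B ↦ D
    C ↦ B
    D ↦ CA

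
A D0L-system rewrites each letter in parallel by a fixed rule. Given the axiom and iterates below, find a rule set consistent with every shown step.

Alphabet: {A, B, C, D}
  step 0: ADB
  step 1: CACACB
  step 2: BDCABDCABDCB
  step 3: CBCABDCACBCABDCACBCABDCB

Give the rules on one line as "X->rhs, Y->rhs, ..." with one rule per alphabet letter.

A->CA, B->CB, C->BD, D->CA

  step 2 ⇒ step 3: BDCABDCABDCB ⇒ CB·CA·BD·CA·CB·CA·BD·CA·CB·CA·BD·CB
    A ↦ CA
    B ↦ CB
    C ↦ BD
    D ↦ CA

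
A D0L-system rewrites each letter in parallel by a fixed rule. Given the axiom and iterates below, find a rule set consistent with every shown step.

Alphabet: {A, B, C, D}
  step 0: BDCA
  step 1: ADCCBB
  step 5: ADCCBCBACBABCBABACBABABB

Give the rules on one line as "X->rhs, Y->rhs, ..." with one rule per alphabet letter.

  step 0 ⇒ step 1: BDCA ⇒ A·DC·CB·B
    A ↦ B
    B ↦ A
    C ↦ CB
    D ↦ DC

A->B, B->A, C->CB, D->DC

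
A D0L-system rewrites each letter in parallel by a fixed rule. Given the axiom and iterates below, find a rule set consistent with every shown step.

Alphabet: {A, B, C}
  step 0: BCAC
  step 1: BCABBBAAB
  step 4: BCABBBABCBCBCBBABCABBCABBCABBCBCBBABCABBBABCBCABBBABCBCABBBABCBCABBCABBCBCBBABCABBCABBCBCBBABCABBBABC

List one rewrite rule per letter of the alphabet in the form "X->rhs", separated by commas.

A->BBA, B->BC, C->AB

  step 0 ⇒ step 1: BCAC ⇒ BC·AB·BBA·AB
    A ↦ BBA
    B ↦ BC
    C ↦ AB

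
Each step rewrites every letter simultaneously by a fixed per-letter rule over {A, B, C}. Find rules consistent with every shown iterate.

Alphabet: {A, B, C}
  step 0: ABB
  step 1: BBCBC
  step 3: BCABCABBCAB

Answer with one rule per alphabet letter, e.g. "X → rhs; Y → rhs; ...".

  step 0 ⇒ step 1: ABB ⇒ B·BC·BC
    A ↦ B
    B ↦ BC
    C ↦ A  (constrained at step 1)

A->B, B->BC, C->A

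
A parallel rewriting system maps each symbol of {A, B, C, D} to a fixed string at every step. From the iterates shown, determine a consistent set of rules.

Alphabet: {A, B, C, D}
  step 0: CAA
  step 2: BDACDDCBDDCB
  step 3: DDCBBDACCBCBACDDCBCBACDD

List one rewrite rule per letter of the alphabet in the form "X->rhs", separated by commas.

A->BD, B->DD, C->AC, D->CB

  step 2 ⇒ step 3: BDACDDCBDDCB ⇒ DD·CB·BD·AC·CB·CB·AC·DD·CB·CB·AC·DD
    A ↦ BD
    B ↦ DD
    C ↦ AC
    D ↦ CB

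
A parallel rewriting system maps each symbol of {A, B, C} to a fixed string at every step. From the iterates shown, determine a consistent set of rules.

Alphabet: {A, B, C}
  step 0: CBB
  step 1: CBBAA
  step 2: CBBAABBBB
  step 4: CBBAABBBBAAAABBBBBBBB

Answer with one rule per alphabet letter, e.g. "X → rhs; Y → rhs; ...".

A->BB, B->A, C->CBB

  step 1 ⇒ step 2: CBBAA ⇒ CBB·A·A·BB·BB
    A ↦ BB
    B ↦ A
    C ↦ CBB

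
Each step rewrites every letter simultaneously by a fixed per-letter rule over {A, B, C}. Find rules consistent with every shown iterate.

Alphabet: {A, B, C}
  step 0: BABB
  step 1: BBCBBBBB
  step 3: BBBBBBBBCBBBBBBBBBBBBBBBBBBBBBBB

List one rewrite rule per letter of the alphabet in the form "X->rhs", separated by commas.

  step 0 ⇒ step 1: BABB ⇒ BB·CB·BB·BB
    A ↦ CB
    B ↦ BB
    C ↦ AB  (constrained at step 1)

A->CB, B->BB, C->AB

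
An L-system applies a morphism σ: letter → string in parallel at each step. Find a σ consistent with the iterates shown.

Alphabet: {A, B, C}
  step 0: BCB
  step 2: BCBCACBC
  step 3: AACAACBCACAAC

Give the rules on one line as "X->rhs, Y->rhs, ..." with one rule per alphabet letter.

A->BC, B->A, C->AC

  step 2 ⇒ step 3: BCBCACBC ⇒ A·AC·A·AC·BC·AC·A·AC
    A ↦ BC
    B ↦ A
    C ↦ AC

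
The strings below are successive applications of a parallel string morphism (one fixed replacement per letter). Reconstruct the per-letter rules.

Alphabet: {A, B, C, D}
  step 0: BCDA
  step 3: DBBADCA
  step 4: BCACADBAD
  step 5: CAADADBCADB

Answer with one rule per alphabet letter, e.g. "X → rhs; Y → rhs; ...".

A->D, B->CA, C->A, D->B

  step 4 ⇒ step 5: BCACADBAD ⇒ CA·A·D·A·D·B·CA·D·B
    A ↦ D
    B ↦ CA
    C ↦ A
    D ↦ B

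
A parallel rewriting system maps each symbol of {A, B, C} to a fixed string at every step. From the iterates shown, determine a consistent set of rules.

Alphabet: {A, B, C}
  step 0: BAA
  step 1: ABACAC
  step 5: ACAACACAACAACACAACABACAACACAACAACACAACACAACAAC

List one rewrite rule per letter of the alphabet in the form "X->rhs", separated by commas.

  step 0 ⇒ step 1: BAA ⇒ AB·AC·AC
    A ↦ AC
    B ↦ AB
    C ↦ A  (constrained at step 1)

A->AC, B->AB, C->A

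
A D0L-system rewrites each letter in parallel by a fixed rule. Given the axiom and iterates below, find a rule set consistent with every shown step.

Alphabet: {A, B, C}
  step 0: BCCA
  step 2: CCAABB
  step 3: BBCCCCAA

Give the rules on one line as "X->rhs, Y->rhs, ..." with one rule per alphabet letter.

  step 2 ⇒ step 3: CCAABB ⇒ B·B·CC·CC·A·A
    A ↦ CC
    B ↦ A
    C ↦ B

A->CC, B->A, C->B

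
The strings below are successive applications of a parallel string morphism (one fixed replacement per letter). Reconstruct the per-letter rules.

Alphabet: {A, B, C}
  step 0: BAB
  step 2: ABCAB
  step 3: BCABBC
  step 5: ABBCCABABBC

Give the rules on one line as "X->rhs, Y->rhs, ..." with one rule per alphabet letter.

A->B, B->C, C->AB

  step 2 ⇒ step 3: ABCAB ⇒ B·C·AB·B·C
    A ↦ B
    B ↦ C
    C ↦ AB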